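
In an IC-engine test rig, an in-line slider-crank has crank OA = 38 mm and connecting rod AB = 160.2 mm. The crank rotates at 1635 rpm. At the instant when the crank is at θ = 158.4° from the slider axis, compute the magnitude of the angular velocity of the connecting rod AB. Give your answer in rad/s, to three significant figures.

ω = 171.2 rad/s (converted from 1635 rpm).
The rod makes angle φ with the slider axis where L sinφ = r sinθ; differentiating, L cosφ·φ̇ = r ω cosθ.
L cosφ = √(L² − r² sin²θ) = 0.15959 m.
|ω_rod| = r ω |cosθ| / √(L² − r² sin²θ) = 0.038·171.2·0.92978/0.15959 = 37.906 rad/s.

37.9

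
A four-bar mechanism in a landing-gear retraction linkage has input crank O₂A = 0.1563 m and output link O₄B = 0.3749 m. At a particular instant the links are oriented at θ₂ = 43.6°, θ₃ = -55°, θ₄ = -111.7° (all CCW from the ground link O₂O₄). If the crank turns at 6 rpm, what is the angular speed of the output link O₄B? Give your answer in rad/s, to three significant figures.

ω₂ = 0.6283 rad/s (from 6 rpm).
Differentiating the loop-closure r₂e^{iθ₂}+r₃e^{iθ₃}=r₁+r₄e^{iθ₄} gives r₂ω₂e^{iθ₂}+r₃ω₃e^{iθ₃}=r₄ω₄e^{iθ₄}.
Eliminating the other unknown: ω₄ = r₂ω₂ sin(θ₂−θ₃) / [r₄ sin(θ₄−θ₃)].
Numerator sine = +0.98876; denominator sine = -0.83581.
Result = 0.1563·0.6283·(+0.98876) / (0.3749·(-0.83581)) = -0.30989 rad/s; magnitude 0.30989 rad/s.

0.310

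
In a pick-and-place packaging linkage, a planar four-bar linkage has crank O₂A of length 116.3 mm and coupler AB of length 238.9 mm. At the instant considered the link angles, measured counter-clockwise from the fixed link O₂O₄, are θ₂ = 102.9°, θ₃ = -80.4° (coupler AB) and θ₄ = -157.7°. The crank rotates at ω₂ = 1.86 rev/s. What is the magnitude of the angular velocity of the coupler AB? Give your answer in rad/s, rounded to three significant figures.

ω₂ = 11.69 rad/s (from 1.86 rev/s).
Differentiating the loop-closure r₂e^{iθ₂}+r₃e^{iθ₃}=r₁+r₄e^{iθ₄} gives r₂ω₂e^{iθ₂}+r₃ω₃e^{iθ₃}=r₄ω₄e^{iθ₄}.
Eliminating the other unknown: ω₃ = r₂ω₂ sin(θ₄−θ₂) / [r₃ sin(θ₃−θ₄)].
Numerator sine = +0.98657; denominator sine = +0.97553.
Result = 0.1163·11.69·(+0.98657) / (0.2389·(+0.97553)) = +5.7536 rad/s; magnitude 5.7536 rad/s.

5.75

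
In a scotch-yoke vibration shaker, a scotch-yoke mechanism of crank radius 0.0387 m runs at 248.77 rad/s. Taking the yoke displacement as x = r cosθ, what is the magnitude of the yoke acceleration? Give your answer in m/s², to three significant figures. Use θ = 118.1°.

1130

ω = 248.8 rad/s
x = r cosθ ⇒ ẍ = −rω² cosθ (ω constant).
|a| = rω²|cosθ| = 0.0387·(248.8)²·|cos 118.1°| = 1128.1 m/s².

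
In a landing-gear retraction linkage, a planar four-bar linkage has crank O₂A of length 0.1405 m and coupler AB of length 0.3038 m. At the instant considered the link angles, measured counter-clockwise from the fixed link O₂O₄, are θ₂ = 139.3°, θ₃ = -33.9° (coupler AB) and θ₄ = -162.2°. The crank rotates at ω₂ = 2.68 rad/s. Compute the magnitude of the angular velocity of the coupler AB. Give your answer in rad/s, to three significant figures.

ω₂ = 2.68 rad/s
Differentiating the loop-closure r₂e^{iθ₂}+r₃e^{iθ₃}=r₁+r₄e^{iθ₄} gives r₂ω₂e^{iθ₂}+r₃ω₃e^{iθ₃}=r₄ω₄e^{iθ₄}.
Eliminating the other unknown: ω₃ = r₂ω₂ sin(θ₄−θ₂) / [r₃ sin(θ₃−θ₄)].
Numerator sine = +0.85264; denominator sine = +0.78478.
Result = 0.1405·2.68·(+0.85264) / (0.3038·(+0.78478)) = +1.3466 rad/s; magnitude 1.3466 rad/s.

1.35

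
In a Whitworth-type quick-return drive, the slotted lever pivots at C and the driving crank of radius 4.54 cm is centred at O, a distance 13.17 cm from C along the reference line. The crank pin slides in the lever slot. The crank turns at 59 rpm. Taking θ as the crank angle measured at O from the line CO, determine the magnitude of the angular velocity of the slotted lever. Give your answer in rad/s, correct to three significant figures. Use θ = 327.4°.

1.49

ω = 6.178 rad/s (from 59 rpm).
Crank pin A relative to C: A = (d + r cosθ, r sinθ); lever angle φ = atan2(r sinθ, d + r cosθ).
Differentiating tanφ: φ̇ = rω(d cosθ + r)/(d² + r² + 2dr cosθ).
d² + r² + 2dr cosθ = |CA|² = 0.0294804 m²;  d cosθ + r = +0.15635 m.
|ω_lever| = |0.0454·6.178·+0.15635| / 0.0294804 = 1.4877 rad/s.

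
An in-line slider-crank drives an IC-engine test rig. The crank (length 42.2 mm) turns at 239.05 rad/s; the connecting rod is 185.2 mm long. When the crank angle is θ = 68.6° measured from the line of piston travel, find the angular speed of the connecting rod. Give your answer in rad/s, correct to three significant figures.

20.3

ω = 239.1 rad/s
The rod makes angle φ with the slider axis where L sinφ = r sinθ; differentiating, L cosφ·φ̇ = r ω cosθ.
L cosφ = √(L² − r² sin²θ) = 0.18098 m.
|ω_rod| = r ω |cosθ| / √(L² − r² sin²θ) = 0.0422·239.1·0.36488/0.18098 = 20.338 rad/s.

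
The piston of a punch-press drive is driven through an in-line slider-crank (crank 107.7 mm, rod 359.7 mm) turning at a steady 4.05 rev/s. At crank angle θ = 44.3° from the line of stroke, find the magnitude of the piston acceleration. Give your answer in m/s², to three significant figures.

50.9

ω = 2π·4.05 = 25.45 rad/s
x(θ) = r cosθ + √(L² − r² sin²θ); with ω constant, a = ω²·d²x/dθ².
d²x/dθ² = −r cosθ − r²(cos2θ)/√u − r⁴ sin²2θ/(4u^{3/2}),  u = L² − r² sin²θ = 0.123726 m².
Substituting r = 0.1077 m, L = 0.3597 m, θ = 44.3°: d²x/dθ² = -0.078658 m.
a = ω²·d²x/dθ² = (25.45)²·(-0.078658) = -50.935 m/s²;  |a| = 50.935 m/s².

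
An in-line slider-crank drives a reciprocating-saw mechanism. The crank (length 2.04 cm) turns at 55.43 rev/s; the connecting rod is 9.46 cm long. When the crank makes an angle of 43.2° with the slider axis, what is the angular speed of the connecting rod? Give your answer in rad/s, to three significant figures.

55.4

ω = 348.3 rad/s (converted from 55.43 rev/s).
The rod makes angle φ with the slider axis where L sinφ = r sinθ; differentiating, L cosφ·φ̇ = r ω cosθ.
L cosφ = √(L² − r² sin²θ) = 0.093564 m.
|ω_rod| = r ω |cosθ| / √(L² − r² sin²θ) = 0.0204·348.3·0.72897/0.093564 = 55.355 rad/s.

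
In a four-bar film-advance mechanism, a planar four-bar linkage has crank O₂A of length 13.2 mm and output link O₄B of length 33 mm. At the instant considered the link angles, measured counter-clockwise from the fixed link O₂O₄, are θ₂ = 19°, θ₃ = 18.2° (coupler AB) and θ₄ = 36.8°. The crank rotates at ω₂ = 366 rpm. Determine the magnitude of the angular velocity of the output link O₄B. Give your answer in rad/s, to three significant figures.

ω₂ = 38.33 rad/s (from 366 rpm).
Differentiating the loop-closure r₂e^{iθ₂}+r₃e^{iθ₃}=r₁+r₄e^{iθ₄} gives r₂ω₂e^{iθ₂}+r₃ω₃e^{iθ₃}=r₄ω₄e^{iθ₄}.
Eliminating the other unknown: ω₄ = r₂ω₂ sin(θ₂−θ₃) / [r₄ sin(θ₄−θ₃)].
Numerator sine = +0.01396; denominator sine = +0.31896.
Result = 0.0132·38.33·(+0.01396) / (0.033·(+0.31896)) = +0.6711 rad/s; magnitude 0.6711 rad/s.

0.671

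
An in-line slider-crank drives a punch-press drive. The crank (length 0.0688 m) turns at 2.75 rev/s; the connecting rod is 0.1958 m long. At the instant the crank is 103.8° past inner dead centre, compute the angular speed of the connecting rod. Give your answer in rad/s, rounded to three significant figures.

1.54

ω = 17.28 rad/s (converted from 2.75 rev/s).
The rod makes angle φ with the slider axis where L sinφ = r sinθ; differentiating, L cosφ·φ̇ = r ω cosθ.
L cosφ = √(L² − r² sin²θ) = 0.18405 m.
|ω_rod| = r ω |cosθ| / √(L² − r² sin²θ) = 0.0688·17.28·0.23853/0.18405 = 1.5407 rad/s.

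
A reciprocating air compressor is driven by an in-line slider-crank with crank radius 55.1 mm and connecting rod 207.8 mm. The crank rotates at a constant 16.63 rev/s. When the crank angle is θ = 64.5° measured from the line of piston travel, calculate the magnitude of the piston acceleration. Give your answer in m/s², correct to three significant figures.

157

ω = 2π·16.6 = 104.5 rad/s
x(θ) = r cosθ + √(L² − r² sin²θ); with ω constant, a = ω²·d²x/dθ².
d²x/dθ² = −r cosθ − r²(cos2θ)/√u − r⁴ sin²2θ/(4u^{3/2}),  u = L² − r² sin²θ = 0.0407075 m².
Substituting r = 0.0551 m, L = 0.2078 m, θ = 64.5°: d²x/dθ² = -0.014421 m.
a = ω²·d²x/dθ² = (104.5)²·(-0.014421) = -157.45 m/s²;  |a| = 157.45 m/s².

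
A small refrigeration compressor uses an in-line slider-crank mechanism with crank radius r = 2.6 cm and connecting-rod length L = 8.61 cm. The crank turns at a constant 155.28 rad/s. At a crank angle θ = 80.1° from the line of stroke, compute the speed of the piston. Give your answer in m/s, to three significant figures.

4.19

ω = 155.3 rad/s
For an in-line slider-crank, x = r cosθ + √(L² − r² sin²θ), so v = −rω sinθ·[1 + r cosθ/√(L² − r² sin²θ)].
With r = 0.026 m, L = 0.0861 m, θ = 80.1°: √(L² − r² sin²θ) = 0.082202 m.
v = −0.026·155.3·0.98511·[1 + 0.026·0.17193/0.082202] = -4.1934 m/s.
|v| = 4.1934 m/s.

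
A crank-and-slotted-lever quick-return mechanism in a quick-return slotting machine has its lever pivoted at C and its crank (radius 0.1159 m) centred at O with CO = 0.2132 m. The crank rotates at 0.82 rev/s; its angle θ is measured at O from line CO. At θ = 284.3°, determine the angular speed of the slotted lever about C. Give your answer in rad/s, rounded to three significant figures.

1.42

ω = 5.152 rad/s (from 0.82 rev/s).
Crank pin A relative to C: A = (d + r cosθ, r sinθ); lever angle φ = atan2(r sinθ, d + r cosθ).
Differentiating tanφ: φ̇ = rω(d cosθ + r)/(d² + r² + 2dr cosθ).
d² + r² + 2dr cosθ = |CA|² = 0.0710937 m²;  d cosθ + r = +0.16856 m.
|ω_lever| = |0.1159·5.152·+0.16856| / 0.0710937 = 1.4158 rad/s.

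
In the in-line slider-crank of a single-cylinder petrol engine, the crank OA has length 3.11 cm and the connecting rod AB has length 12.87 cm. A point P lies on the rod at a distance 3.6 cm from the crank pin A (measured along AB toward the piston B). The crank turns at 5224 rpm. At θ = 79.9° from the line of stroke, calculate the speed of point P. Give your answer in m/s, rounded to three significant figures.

17.1

ω = 547.1 rad/s.  Crank-pin speed |V_A| = rω = 17.013 m/s, perpendicular to OA.
Rod angle: sinφ = −(r/L) sinθ ⇒ φ = -13.763°; ω_rod = −rω cosθ/√(L²−r²sin²θ) = -23.868 rad/s.
V_P = V_A + ω_rod × AP, with AP = 0.036 m along the rod.
Components: V_Px = −rω sinθ − a·ω_rod·sinφ = -16.954 m/s;  V_Py = rω cosθ + a·ω_rod·cosφ = +2.149 m/s.
|V_P| = √(V_Px² + V_Py²) = 17.09 m/s.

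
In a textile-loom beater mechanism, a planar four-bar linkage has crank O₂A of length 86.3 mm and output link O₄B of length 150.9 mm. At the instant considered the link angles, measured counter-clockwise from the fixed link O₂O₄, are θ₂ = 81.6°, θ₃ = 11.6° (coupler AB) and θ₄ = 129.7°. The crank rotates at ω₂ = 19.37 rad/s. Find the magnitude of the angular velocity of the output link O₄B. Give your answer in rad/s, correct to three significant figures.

11.8

ω₂ = 19.37 rad/s
Differentiating the loop-closure r₂e^{iθ₂}+r₃e^{iθ₃}=r₁+r₄e^{iθ₄} gives r₂ω₂e^{iθ₂}+r₃ω₃e^{iθ₃}=r₄ω₄e^{iθ₄}.
Eliminating the other unknown: ω₄ = r₂ω₂ sin(θ₂−θ₃) / [r₄ sin(θ₄−θ₃)].
Numerator sine = +0.93969; denominator sine = +0.88213.
Result = 0.0863·19.37·(+0.93969) / (0.1509·(+0.88213)) = +11.801 rad/s; magnitude 11.801 rad/s.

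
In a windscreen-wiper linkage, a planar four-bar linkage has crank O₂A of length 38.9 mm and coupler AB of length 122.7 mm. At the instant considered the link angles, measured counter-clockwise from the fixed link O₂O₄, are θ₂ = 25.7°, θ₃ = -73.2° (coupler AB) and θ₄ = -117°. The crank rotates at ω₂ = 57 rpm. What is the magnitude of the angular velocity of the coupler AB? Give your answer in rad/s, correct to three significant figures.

1.66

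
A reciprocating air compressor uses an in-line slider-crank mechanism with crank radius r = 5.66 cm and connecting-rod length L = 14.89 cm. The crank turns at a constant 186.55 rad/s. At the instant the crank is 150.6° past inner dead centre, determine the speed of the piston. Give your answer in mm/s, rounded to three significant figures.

ω = 186.6 rad/s
For an in-line slider-crank, x = r cosθ + √(L² − r² sin²θ), so v = −rω sinθ·[1 + r cosθ/√(L² − r² sin²θ)].
With r = 0.0566 m, L = 0.1489 m, θ = 150.6°: √(L² − r² sin²θ) = 0.14628 m.
v = −0.0566·186.6·0.49090·[1 + 0.0566·-0.87121/0.14628] = -3.4361 m/s.
|v| = 3.4361 m/s = 3436.1 mm/s.

3440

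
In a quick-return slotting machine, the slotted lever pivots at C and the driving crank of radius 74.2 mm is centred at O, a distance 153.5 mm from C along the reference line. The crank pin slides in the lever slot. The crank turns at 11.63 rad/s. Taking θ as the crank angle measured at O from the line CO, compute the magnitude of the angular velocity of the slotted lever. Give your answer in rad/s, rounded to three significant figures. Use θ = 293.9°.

ω = 11.63 rad/s
Crank pin A relative to C: A = (d + r cosθ, r sinθ); lever angle φ = atan2(r sinθ, d + r cosθ).
Differentiating tanφ: φ̇ = rω(d cosθ + r)/(d² + r² + 2dr cosθ).
d² + r² + 2dr cosθ = |CA|² = 0.0382968 m²;  d cosθ + r = +0.13639 m.
|ω_lever| = |0.0742·11.63·+0.13639| / 0.0382968 = 3.0733 rad/s.

3.07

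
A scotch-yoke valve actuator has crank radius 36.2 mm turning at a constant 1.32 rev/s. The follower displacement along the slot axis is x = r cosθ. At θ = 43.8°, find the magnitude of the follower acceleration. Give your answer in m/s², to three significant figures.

1.80

ω = 8.294 rad/s (from 1.32 rev/s).
x = r cosθ ⇒ ẍ = −rω² cosθ (ω constant).
|a| = rω²|cosθ| = 0.0362·(8.294)²·|cos 43.8°| = 1.7973 m/s².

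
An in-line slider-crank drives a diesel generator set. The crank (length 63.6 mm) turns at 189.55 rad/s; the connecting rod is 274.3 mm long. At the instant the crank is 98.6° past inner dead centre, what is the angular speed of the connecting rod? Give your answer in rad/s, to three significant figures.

6.75

ω = 189.6 rad/s
The rod makes angle φ with the slider axis where L sinφ = r sinθ; differentiating, L cosφ·φ̇ = r ω cosθ.
L cosφ = √(L² − r² sin²θ) = 0.26699 m.
|ω_rod| = r ω |cosθ| / √(L² − r² sin²θ) = 0.0636·189.6·0.14954/0.26699 = 6.7518 rad/s.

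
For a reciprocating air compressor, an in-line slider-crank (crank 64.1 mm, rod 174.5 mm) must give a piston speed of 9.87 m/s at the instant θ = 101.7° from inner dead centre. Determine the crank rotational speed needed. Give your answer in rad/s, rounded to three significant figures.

171

For an in-line slider-crank, |v_piston| = rω|sinθ|·[1 + r cosθ/√(L² − r² sin²θ)].
With r = 0.0641 m, L = 0.1745 m, θ = 101.7°: the bracketed kinematic factor |dx/dθ| = 0.057757 m.
ω = v/|dx/dθ| = 9.87/0.057757 = 170.89 rad/s.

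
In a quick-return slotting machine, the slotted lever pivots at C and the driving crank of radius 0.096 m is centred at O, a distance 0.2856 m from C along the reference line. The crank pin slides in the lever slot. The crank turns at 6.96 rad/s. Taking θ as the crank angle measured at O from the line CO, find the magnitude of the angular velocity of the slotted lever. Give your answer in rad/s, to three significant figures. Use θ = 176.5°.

ω = 6.96 rad/s
Crank pin A relative to C: A = (d + r cosθ, r sinθ); lever angle φ = atan2(r sinθ, d + r cosθ).
Differentiating tanφ: φ̇ = rω(d cosθ + r)/(d² + r² + 2dr cosθ).
d² + r² + 2dr cosθ = |CA|² = 0.0360504 m²;  d cosθ + r = -0.18907 m.
|ω_lever| = |0.096·6.96·-0.18907| / 0.0360504 = 3.5042 rad/s.

3.50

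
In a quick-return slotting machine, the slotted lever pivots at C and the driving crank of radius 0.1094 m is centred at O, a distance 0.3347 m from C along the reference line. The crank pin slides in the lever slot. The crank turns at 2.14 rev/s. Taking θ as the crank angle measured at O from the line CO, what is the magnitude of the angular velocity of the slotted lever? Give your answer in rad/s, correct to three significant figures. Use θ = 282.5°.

1.91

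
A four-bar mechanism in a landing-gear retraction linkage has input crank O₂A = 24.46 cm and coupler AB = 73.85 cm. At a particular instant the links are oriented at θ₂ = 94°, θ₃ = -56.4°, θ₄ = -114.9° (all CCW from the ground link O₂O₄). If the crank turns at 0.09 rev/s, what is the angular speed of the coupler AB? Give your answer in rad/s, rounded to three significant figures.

0.106

ω₂ = 0.5655 rad/s (from 0.09 rev/s).
Differentiating the loop-closure r₂e^{iθ₂}+r₃e^{iθ₃}=r₁+r₄e^{iθ₄} gives r₂ω₂e^{iθ₂}+r₃ω₃e^{iθ₃}=r₄ω₄e^{iθ₄}.
Eliminating the other unknown: ω₃ = r₂ω₂ sin(θ₄−θ₂) / [r₃ sin(θ₃−θ₄)].
Numerator sine = +0.48328; denominator sine = +0.85264.
Result = 0.2446·0.5655·(+0.48328) / (0.7385·(+0.85264)) = +0.10616 rad/s; magnitude 0.10616 rad/s.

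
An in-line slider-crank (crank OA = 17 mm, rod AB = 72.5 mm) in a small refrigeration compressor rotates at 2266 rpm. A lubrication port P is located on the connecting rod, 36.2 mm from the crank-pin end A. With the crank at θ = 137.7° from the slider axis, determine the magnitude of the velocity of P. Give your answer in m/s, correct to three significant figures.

2.89

ω = 237.3 rad/s.  Crank-pin speed |V_A| = rω = 4.034 m/s, perpendicular to OA.
Rod angle: sinφ = −(r/L) sinθ ⇒ φ = -9.080°; ω_rod = −rω cosθ/√(L²−r²sin²θ) = +41.676 rad/s.
V_P = V_A + ω_rod × AP, with AP = 0.0362 m along the rod.
Components: V_Px = −rω sinθ − a·ω_rod·sinφ = -2.4769 m/s;  V_Py = rω cosθ + a·ω_rod·cosφ = -1.4939 m/s.
|V_P| = √(V_Px² + V_Py²) = 2.8925 m/s.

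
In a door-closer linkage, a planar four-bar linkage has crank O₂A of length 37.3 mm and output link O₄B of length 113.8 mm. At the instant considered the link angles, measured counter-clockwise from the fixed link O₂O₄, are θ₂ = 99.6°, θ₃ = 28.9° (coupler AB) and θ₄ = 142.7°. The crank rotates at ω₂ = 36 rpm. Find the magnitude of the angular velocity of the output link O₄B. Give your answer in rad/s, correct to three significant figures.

1.27

ω₂ = 3.77 rad/s (from 36 rpm).
Differentiating the loop-closure r₂e^{iθ₂}+r₃e^{iθ₃}=r₁+r₄e^{iθ₄} gives r₂ω₂e^{iθ₂}+r₃ω₃e^{iθ₃}=r₄ω₄e^{iθ₄}.
Eliminating the other unknown: ω₄ = r₂ω₂ sin(θ₂−θ₃) / [r₄ sin(θ₄−θ₃)].
Numerator sine = +0.94380; denominator sine = +0.91496.
Result = 0.0373·3.77·(+0.94380) / (0.1138·(+0.91496)) = +1.2746 rad/s; magnitude 1.2746 rad/s.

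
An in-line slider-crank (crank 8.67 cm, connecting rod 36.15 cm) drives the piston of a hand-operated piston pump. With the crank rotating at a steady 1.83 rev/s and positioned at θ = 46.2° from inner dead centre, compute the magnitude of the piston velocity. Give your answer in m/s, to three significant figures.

ω = 2π·1.83 = 11.5 rad/s
For an in-line slider-crank, x = r cosθ + √(L² − r² sin²θ), so v = −rω sinθ·[1 + r cosθ/√(L² − r² sin²θ)].
With r = 0.0867 m, L = 0.3615 m, θ = 46.2°: √(L² − r² sin²θ) = 0.35604 m.
v = −0.0867·11.5·0.72176·[1 + 0.0867·0.69214/0.35604] = -0.84079 m/s.
|v| = 0.84079 m/s.

0.841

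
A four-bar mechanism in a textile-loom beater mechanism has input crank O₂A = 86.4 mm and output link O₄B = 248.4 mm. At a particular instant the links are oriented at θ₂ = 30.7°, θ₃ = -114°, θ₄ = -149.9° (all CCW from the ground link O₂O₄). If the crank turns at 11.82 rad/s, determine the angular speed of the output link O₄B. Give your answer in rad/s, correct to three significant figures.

4.05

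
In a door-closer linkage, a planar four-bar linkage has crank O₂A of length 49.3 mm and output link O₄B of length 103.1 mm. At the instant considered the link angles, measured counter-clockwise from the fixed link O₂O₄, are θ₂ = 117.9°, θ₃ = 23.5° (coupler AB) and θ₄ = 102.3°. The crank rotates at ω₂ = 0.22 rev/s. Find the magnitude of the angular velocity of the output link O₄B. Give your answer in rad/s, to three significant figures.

ω₂ = 1.382 rad/s (from 0.22 rev/s).
Differentiating the loop-closure r₂e^{iθ₂}+r₃e^{iθ₃}=r₁+r₄e^{iθ₄} gives r₂ω₂e^{iθ₂}+r₃ω₃e^{iθ₃}=r₄ω₄e^{iθ₄}.
Eliminating the other unknown: ω₄ = r₂ω₂ sin(θ₂−θ₃) / [r₄ sin(θ₄−θ₃)].
Numerator sine = +0.99705; denominator sine = +0.98096.
Result = 0.0493·1.382·(+0.99705) / (0.1031·(+0.98096)) = +0.67183 rad/s; magnitude 0.67183 rad/s.

0.672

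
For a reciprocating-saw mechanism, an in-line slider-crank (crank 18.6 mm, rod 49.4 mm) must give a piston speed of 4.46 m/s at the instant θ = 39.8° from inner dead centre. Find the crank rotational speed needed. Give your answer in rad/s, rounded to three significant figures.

289

For an in-line slider-crank, |v_piston| = rω|sinθ|·[1 + r cosθ/√(L² − r² sin²θ)].
With r = 0.0186 m, L = 0.0494 m, θ = 39.8°: the bracketed kinematic factor |dx/dθ| = 0.015455 m.
ω = v/|dx/dθ| = 4.46/0.015455 = 288.58 rad/s.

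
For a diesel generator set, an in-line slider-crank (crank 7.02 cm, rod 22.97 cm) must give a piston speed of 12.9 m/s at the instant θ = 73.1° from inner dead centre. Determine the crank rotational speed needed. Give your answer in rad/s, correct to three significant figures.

176

For an in-line slider-crank, |v_piston| = rω|sinθ|·[1 + r cosθ/√(L² − r² sin²θ)].
With r = 0.0702 m, L = 0.2297 m, θ = 73.1°: the bracketed kinematic factor |dx/dθ| = 0.073409 m.
ω = v/|dx/dθ| = 12.9/0.073409 = 175.73 rad/s.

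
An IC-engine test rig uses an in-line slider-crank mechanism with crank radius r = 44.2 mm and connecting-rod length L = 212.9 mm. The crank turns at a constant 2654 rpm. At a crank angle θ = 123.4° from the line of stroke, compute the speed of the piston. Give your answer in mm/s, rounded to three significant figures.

ω = 2π·2654/60 = 277.9 rad/s
For an in-line slider-crank, x = r cosθ + √(L² − r² sin²θ), so v = −rω sinθ·[1 + r cosθ/√(L² − r² sin²θ)].
With r = 0.0442 m, L = 0.2129 m, θ = 123.4°: √(L² − r² sin²θ) = 0.20968 m.
v = −0.0442·277.9·0.83485·[1 + 0.0442·-0.55048/0.20968] = -9.0655 m/s.
|v| = 9.0655 m/s = 9065.5 mm/s.

9070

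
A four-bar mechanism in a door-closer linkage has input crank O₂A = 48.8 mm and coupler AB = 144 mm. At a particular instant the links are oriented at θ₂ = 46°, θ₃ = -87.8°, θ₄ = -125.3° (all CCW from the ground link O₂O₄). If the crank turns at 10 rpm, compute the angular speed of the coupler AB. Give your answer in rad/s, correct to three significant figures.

0.0882

ω₂ = 1.047 rad/s (from 10 rpm).
Differentiating the loop-closure r₂e^{iθ₂}+r₃e^{iθ₃}=r₁+r₄e^{iθ₄} gives r₂ω₂e^{iθ₂}+r₃ω₃e^{iθ₃}=r₄ω₄e^{iθ₄}.
Eliminating the other unknown: ω₃ = r₂ω₂ sin(θ₄−θ₂) / [r₃ sin(θ₃−θ₄)].
Numerator sine = -0.15126; denominator sine = +0.60876.
Result = 0.0488·1.047·(-0.15126) / (0.144·(+0.60876)) = -0.088179 rad/s; magnitude 0.088179 rad/s.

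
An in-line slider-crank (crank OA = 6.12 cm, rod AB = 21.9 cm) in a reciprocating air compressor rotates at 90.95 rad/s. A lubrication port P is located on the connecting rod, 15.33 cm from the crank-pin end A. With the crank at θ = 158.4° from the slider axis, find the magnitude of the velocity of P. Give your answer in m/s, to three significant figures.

2.28

ω = 90.95 rad/s.  Crank-pin speed |V_A| = rω = 5.5661 m/s, perpendicular to OA.
Rod angle: sinφ = −(r/L) sinθ ⇒ φ = -5.905°; ω_rod = −rω cosθ/√(L²−r²sin²θ) = +23.757 rad/s.
V_P = V_A + ω_rod × AP, with AP = 0.1533 m along the rod.
Components: V_Px = −rω sinθ − a·ω_rod·sinφ = -1.6744 m/s;  V_Py = rω cosθ + a·ω_rod·cosφ = -1.5526 m/s.
|V_P| = √(V_Px² + V_Py²) = 2.2834 m/s.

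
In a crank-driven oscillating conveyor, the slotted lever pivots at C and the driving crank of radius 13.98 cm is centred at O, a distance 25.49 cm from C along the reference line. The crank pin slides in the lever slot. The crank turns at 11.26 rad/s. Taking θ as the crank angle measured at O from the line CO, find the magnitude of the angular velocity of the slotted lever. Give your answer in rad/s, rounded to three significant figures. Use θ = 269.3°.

ω = 11.26 rad/s
Crank pin A relative to C: A = (d + r cosθ, r sinθ); lever angle φ = atan2(r sinθ, d + r cosθ).
Differentiating tanφ: φ̇ = rω(d cosθ + r)/(d² + r² + 2dr cosθ).
d² + r² + 2dr cosθ = |CA|² = 0.0836473 m²;  d cosθ + r = +0.13669 m.
|ω_lever| = |0.1398·11.26·+0.13669| / 0.0836473 = 2.5723 rad/s.

2.57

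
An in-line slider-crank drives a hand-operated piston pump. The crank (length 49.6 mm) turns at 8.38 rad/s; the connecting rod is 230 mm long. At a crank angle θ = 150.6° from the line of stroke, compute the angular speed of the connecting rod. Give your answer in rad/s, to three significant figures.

ω = 8.38 rad/s
The rod makes angle φ with the slider axis where L sinφ = r sinθ; differentiating, L cosφ·φ̇ = r ω cosθ.
L cosφ = √(L² − r² sin²θ) = 0.22871 m.
|ω_rod| = r ω |cosθ| / √(L² − r² sin²θ) = 0.0496·8.38·0.87121/0.22871 = 1.5833 rad/s.

1.58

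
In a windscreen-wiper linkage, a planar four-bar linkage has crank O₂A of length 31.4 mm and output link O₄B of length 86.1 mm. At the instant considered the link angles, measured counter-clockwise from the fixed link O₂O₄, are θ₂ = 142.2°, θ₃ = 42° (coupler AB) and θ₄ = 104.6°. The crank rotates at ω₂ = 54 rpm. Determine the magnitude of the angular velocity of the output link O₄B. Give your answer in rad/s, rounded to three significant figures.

2.29

ω₂ = 5.655 rad/s (from 54 rpm).
Differentiating the loop-closure r₂e^{iθ₂}+r₃e^{iθ₃}=r₁+r₄e^{iθ₄} gives r₂ω₂e^{iθ₂}+r₃ω₃e^{iθ₃}=r₄ω₄e^{iθ₄}.
Eliminating the other unknown: ω₄ = r₂ω₂ sin(θ₂−θ₃) / [r₄ sin(θ₄−θ₃)].
Numerator sine = +0.98420; denominator sine = +0.88782.
Result = 0.0314·5.655·(+0.98420) / (0.0861·(+0.88782)) = +2.2862 rad/s; magnitude 2.2862 rad/s.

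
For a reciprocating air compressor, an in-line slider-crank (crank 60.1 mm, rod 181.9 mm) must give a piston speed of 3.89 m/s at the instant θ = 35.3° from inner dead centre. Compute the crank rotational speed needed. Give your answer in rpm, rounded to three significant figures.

For an in-line slider-crank, |v_piston| = rω|sinθ|·[1 + r cosθ/√(L² − r² sin²θ)].
With r = 0.0601 m, L = 0.1819 m, θ = 35.3°: the bracketed kinematic factor |dx/dθ| = 0.04427 m.
ω = v/|dx/dθ| = 3.89/0.04427 = 87.871 rad/s.
N = 60ω/(2π) = 839.1 rpm.

839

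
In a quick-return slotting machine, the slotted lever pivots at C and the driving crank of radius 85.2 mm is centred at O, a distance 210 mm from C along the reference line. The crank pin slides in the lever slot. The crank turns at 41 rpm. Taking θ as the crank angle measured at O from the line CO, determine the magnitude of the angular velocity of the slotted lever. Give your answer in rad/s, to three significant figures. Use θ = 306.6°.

1.06

ω = 4.294 rad/s (from 41 rpm).
Crank pin A relative to C: A = (d + r cosθ, r sinθ); lever angle φ = atan2(r sinθ, d + r cosθ).
Differentiating tanφ: φ̇ = rω(d cosθ + r)/(d² + r² + 2dr cosθ).
d² + r² + 2dr cosθ = |CA|² = 0.0726944 m²;  d cosθ + r = +0.21041 m.
|ω_lever| = |0.0852·4.294·+0.21041| / 0.0726944 = 1.0588 rad/s.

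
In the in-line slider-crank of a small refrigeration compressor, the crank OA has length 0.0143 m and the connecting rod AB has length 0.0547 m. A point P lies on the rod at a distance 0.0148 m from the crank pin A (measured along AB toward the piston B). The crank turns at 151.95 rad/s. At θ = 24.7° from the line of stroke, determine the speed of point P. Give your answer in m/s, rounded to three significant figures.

1.73

ω = 151.9 rad/s.  Crank-pin speed |V_A| = rω = 2.1729 m/s, perpendicular to OA.
Rod angle: sinφ = −(r/L) sinθ ⇒ φ = -6.272°; ω_rod = −rω cosθ/√(L²−r²sin²θ) = -36.307 rad/s.
V_P = V_A + ω_rod × AP, with AP = 0.0148 m along the rod.
Components: V_Px = −rω sinθ − a·ω_rod·sinφ = -0.96668 m/s;  V_Py = rω cosθ + a·ω_rod·cosφ = +1.44 m/s.
|V_P| = √(V_Px² + V_Py²) = 1.7343 m/s.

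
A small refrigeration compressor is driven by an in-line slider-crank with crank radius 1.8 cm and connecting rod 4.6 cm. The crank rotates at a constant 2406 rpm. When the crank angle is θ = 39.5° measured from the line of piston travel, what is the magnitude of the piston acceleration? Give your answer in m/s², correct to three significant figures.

ω = 2π·2406/60 = 252 rad/s
x(θ) = r cosθ + √(L² − r² sin²θ); with ω constant, a = ω²·d²x/dθ².
d²x/dθ² = −r cosθ − r²(cos2θ)/√u − r⁴ sin²2θ/(4u^{3/2}),  u = L² − r² sin²θ = 0.00198491 m².
Substituting r = 0.018 m, L = 0.046 m, θ = 39.5°: d²x/dθ² = -0.015563 m.
a = ω²·d²x/dθ² = (252)²·(-0.015563) = -987.96 m/s²;  |a| = 987.96 m/s².

988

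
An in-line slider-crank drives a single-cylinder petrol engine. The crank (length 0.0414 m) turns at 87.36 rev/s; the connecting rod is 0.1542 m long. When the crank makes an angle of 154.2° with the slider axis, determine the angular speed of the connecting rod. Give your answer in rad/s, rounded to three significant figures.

ω = 548.9 rad/s (converted from 87.36 rev/s).
The rod makes angle φ with the slider axis where L sinφ = r sinθ; differentiating, L cosφ·φ̇ = r ω cosθ.
L cosφ = √(L² − r² sin²θ) = 0.15314 m.
|ω_rod| = r ω |cosθ| / √(L² − r² sin²θ) = 0.0414·548.9·0.90032/0.15314 = 133.6 rad/s.

134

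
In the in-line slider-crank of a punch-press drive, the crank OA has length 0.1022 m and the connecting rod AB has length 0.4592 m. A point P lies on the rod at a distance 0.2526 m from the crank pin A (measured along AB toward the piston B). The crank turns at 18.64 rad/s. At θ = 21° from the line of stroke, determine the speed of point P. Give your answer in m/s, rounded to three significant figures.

ω = 18.64 rad/s.  Crank-pin speed |V_A| = rω = 1.905 m/s, perpendicular to OA.
Rod angle: sinφ = −(r/L) sinθ ⇒ φ = -4.575°; ω_rod = −rω cosθ/√(L²−r²sin²θ) = -3.8854 rad/s.
V_P = V_A + ω_rod × AP, with AP = 0.2526 m along the rod.
Components: V_Px = −rω sinθ − a·ω_rod·sinφ = -0.76097 m/s;  V_Py = rω cosθ + a·ω_rod·cosφ = +0.80016 m/s.
|V_P| = √(V_Px² + V_Py²) = 1.1042 m/s.

1.10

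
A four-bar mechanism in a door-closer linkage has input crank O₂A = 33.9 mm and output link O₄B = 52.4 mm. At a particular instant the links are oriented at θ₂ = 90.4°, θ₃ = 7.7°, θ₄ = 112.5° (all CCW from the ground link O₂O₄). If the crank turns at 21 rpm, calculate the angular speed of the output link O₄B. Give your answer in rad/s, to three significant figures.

ω₂ = 2.199 rad/s (from 21 rpm).
Differentiating the loop-closure r₂e^{iθ₂}+r₃e^{iθ₃}=r₁+r₄e^{iθ₄} gives r₂ω₂e^{iθ₂}+r₃ω₃e^{iθ₃}=r₄ω₄e^{iθ₄}.
Eliminating the other unknown: ω₄ = r₂ω₂ sin(θ₂−θ₃) / [r₄ sin(θ₄−θ₃)].
Numerator sine = +0.99189; denominator sine = +0.96682.
Result = 0.0339·2.199·(+0.99189) / (0.0524·(+0.96682)) = +1.4596 rad/s; magnitude 1.4596 rad/s.

1.46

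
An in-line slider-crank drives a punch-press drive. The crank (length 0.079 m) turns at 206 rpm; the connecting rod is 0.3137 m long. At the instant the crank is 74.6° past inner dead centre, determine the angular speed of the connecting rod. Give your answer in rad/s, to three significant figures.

1.49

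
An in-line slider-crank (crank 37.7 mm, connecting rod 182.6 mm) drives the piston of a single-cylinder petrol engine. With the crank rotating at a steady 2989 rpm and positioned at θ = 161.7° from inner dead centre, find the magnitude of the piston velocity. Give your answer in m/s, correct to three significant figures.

2.98

ω = 2π·2989/60 = 313 rad/s
For an in-line slider-crank, x = r cosθ + √(L² − r² sin²θ), so v = −rω sinθ·[1 + r cosθ/√(L² − r² sin²θ)].
With r = 0.0377 m, L = 0.1826 m, θ = 161.7°: √(L² − r² sin²θ) = 0.18222 m.
v = −0.0377·313·0.31399·[1 + 0.0377·-0.94943/0.18222] = -2.9774 m/s.
|v| = 2.9774 m/s.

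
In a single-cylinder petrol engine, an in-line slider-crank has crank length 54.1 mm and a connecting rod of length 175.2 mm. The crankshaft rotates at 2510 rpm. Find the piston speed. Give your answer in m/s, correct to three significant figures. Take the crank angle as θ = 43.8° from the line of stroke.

ω = 2π·2510/60 = 262.8 rad/s
For an in-line slider-crank, x = r cosθ + √(L² − r² sin²θ), so v = −rω sinθ·[1 + r cosθ/√(L² − r² sin²θ)].
With r = 0.0541 m, L = 0.1752 m, θ = 43.8°: √(L² − r² sin²θ) = 0.17115 m.
v = −0.0541·262.8·0.69214·[1 + 0.0541·0.72176/0.17115] = -12.088 m/s.
|v| = 12.088 m/s.

12.1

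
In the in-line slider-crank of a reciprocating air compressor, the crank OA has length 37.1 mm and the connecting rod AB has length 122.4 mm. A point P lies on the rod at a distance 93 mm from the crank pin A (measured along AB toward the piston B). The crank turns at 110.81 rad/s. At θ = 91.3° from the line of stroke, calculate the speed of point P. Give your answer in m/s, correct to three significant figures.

4.09

ω = 110.8 rad/s.  Crank-pin speed |V_A| = rω = 4.1111 m/s, perpendicular to OA.
Rod angle: sinφ = −(r/L) sinθ ⇒ φ = -17.639°; ω_rod = −rω cosθ/√(L²−r²sin²θ) = +0.7996 rad/s.
V_P = V_A + ω_rod × AP, with AP = 0.093 m along the rod.
Components: V_Px = −rω sinθ − a·ω_rod·sinφ = -4.0875 m/s;  V_Py = rω cosθ + a·ω_rod·cosφ = -0.022403 m/s.
|V_P| = √(V_Px² + V_Py²) = 4.0875 m/s.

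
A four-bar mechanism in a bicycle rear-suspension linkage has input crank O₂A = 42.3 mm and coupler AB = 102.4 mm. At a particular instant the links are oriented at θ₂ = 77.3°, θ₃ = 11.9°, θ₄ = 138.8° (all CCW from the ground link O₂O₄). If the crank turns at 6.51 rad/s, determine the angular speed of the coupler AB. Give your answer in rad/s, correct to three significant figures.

2.96

ω₂ = 6.51 rad/s
Differentiating the loop-closure r₂e^{iθ₂}+r₃e^{iθ₃}=r₁+r₄e^{iθ₄} gives r₂ω₂e^{iθ₂}+r₃ω₃e^{iθ₃}=r₄ω₄e^{iθ₄}.
Eliminating the other unknown: ω₃ = r₂ω₂ sin(θ₄−θ₂) / [r₃ sin(θ₃−θ₄)].
Numerator sine = +0.87882; denominator sine = -0.79968.
Result = 0.0423·6.51·(+0.87882) / (0.1024·(-0.79968)) = -2.9553 rad/s; magnitude 2.9553 rad/s.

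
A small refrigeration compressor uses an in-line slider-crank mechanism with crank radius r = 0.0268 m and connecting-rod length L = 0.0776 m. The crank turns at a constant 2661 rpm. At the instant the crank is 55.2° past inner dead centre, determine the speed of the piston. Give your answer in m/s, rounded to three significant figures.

ω = 2π·2661/60 = 278.7 rad/s
For an in-line slider-crank, x = r cosθ + √(L² − r² sin²θ), so v = −rω sinθ·[1 + r cosθ/√(L² − r² sin²θ)].
With r = 0.0268 m, L = 0.0776 m, θ = 55.2°: √(L² − r² sin²θ) = 0.074414 m.
v = −0.0268·278.7·0.82115·[1 + 0.0268·0.57071/0.074414] = -7.3929 m/s.
|v| = 7.3929 m/s.

7.39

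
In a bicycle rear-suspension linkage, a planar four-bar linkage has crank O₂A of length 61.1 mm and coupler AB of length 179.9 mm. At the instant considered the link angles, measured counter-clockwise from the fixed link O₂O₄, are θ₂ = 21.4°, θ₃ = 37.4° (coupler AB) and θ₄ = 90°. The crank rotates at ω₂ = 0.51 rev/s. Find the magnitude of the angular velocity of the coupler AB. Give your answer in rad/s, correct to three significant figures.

1.28

ω₂ = 3.204 rad/s (from 0.51 rev/s).
Differentiating the loop-closure r₂e^{iθ₂}+r₃e^{iθ₃}=r₁+r₄e^{iθ₄} gives r₂ω₂e^{iθ₂}+r₃ω₃e^{iθ₃}=r₄ω₄e^{iθ₄}.
Eliminating the other unknown: ω₃ = r₂ω₂ sin(θ₄−θ₂) / [r₃ sin(θ₃−θ₄)].
Numerator sine = +0.93106; denominator sine = -0.79441.
Result = 0.0611·3.204·(+0.93106) / (0.1799·(-0.79441)) = -1.2755 rad/s; magnitude 1.2755 rad/s.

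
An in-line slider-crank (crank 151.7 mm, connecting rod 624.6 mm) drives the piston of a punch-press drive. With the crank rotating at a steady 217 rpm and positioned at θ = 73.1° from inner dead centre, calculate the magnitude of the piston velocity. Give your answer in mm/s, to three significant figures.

3540

ω = 2π·217/60 = 22.72 rad/s
For an in-line slider-crank, x = r cosθ + √(L² − r² sin²θ), so v = −rω sinθ·[1 + r cosθ/√(L² − r² sin²θ)].
With r = 0.1517 m, L = 0.6246 m, θ = 73.1°: √(L² − r² sin²θ) = 0.6075 m.
v = −0.1517·22.72·0.95681·[1 + 0.1517·0.29070/0.6075] = -3.5378 m/s.
|v| = 3.5378 m/s = 3537.8 mm/s.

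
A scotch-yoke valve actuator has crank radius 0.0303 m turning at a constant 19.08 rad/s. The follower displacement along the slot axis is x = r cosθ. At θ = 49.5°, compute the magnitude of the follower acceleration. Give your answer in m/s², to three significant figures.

ω = 19.08 rad/s
x = r cosθ ⇒ ẍ = −rω² cosθ (ω constant).
|a| = rω²|cosθ| = 0.0303·(19.08)²·|cos 49.5°| = 7.1638 m/s².

7.16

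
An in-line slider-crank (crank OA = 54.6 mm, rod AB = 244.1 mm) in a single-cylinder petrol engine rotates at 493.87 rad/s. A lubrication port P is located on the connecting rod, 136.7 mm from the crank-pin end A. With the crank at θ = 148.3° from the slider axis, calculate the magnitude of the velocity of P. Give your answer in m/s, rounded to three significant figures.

ω = 493.9 rad/s.  Crank-pin speed |V_A| = rω = 26.965 m/s, perpendicular to OA.
Rod angle: sinφ = −(r/L) sinθ ⇒ φ = -6.750°; ω_rod = −rω cosθ/√(L²−r²sin²θ) = +94.644 rad/s.
V_P = V_A + ω_rod × AP, with AP = 0.1367 m along the rod.
Components: V_Px = −rω sinθ − a·ω_rod·sinφ = -12.649 m/s;  V_Py = rω cosθ + a·ω_rod·cosφ = -10.094 m/s.
|V_P| = √(V_Px² + V_Py²) = 16.183 m/s.

16.2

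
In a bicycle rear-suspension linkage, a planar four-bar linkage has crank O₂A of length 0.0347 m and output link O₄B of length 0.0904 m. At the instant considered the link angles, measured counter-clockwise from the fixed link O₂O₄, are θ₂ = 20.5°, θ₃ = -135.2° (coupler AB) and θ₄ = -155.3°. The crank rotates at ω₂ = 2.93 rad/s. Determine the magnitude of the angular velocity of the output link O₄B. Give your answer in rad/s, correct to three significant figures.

1.35

ω₂ = 2.93 rad/s
Differentiating the loop-closure r₂e^{iθ₂}+r₃e^{iθ₃}=r₁+r₄e^{iθ₄} gives r₂ω₂e^{iθ₂}+r₃ω₃e^{iθ₃}=r₄ω₄e^{iθ₄}.
Eliminating the other unknown: ω₄ = r₂ω₂ sin(θ₂−θ₃) / [r₄ sin(θ₄−θ₃)].
Numerator sine = +0.41151; denominator sine = -0.34366.
Result = 0.0347·2.93·(+0.41151) / (0.0904·(-0.34366)) = -1.3467 rad/s; magnitude 1.3467 rad/s.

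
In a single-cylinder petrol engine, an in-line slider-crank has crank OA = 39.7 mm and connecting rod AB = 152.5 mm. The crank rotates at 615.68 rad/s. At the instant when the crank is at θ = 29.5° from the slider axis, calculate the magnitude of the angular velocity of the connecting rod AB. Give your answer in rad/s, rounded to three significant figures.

141

ω = 615.7 rad/s
The rod makes angle φ with the slider axis where L sinφ = r sinθ; differentiating, L cosφ·φ̇ = r ω cosθ.
L cosφ = √(L² − r² sin²θ) = 0.15124 m.
|ω_rod| = r ω |cosθ| / √(L² − r² sin²θ) = 0.0397·615.7·0.87036/0.15124 = 140.66 rad/s.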